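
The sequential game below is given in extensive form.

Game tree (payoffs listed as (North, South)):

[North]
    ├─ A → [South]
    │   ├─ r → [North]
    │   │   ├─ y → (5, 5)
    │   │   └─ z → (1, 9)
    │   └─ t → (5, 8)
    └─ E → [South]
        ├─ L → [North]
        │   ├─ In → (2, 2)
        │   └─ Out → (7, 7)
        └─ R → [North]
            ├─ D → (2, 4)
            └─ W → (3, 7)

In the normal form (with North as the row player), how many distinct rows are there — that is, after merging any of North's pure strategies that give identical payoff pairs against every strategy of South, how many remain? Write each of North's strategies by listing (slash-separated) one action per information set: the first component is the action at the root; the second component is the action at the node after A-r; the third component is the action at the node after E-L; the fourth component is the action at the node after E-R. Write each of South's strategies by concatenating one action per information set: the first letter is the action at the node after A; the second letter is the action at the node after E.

North has 16 pure strategies: A/y/In/D, A/y/In/W, A/y/Out/D, A/y/Out/W, A/z/In/D, A/z/In/W, A/z/Out/D, A/z/Out/W, E/y/In/D, E/y/In/W, E/y/Out/D, E/y/Out/W, E/z/In/D, E/z/In/W, E/z/Out/D, E/z/Out/W. Columns: rL, rR, tL, tR.
{A/y/In/D, A/y/In/W, A/y/Out/D, A/y/Out/W} → row (5,5) (5,5) (5,8) (5,8)
{A/z/In/D, A/z/In/W, A/z/Out/D, A/z/Out/W} → row (1,9) (1,9) (5,8) (5,8)
{E/y/In/D, E/z/In/D} → row (2,2) (2,4) (2,2) (2,4)
{E/y/In/W, E/z/In/W} → row (2,2) (3,7) (2,2) (3,7)
{E/y/Out/D, E/z/Out/D} → row (7,7) (2,4) (7,7) (2,4)
{E/y/Out/W, E/z/Out/W} → row (7,7) (3,7) (7,7) (3,7)
That's 6 distinct rows out of 16 strategies.

6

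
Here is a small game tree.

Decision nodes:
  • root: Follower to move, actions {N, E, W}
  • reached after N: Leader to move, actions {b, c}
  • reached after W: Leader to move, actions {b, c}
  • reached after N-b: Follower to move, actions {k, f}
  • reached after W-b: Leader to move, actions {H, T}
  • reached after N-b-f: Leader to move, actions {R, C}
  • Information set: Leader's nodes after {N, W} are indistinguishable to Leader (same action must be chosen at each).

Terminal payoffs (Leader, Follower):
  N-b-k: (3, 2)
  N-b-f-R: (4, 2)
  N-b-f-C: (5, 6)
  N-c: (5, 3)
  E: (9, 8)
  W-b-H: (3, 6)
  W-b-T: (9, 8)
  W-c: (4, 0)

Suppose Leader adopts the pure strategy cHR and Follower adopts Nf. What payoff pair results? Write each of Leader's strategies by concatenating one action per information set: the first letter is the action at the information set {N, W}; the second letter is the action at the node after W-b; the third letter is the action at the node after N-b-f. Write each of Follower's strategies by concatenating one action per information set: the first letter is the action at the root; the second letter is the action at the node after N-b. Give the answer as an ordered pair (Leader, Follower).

Trace the play path from the root:
  Follower plays N
  Leader plays c at [N]
→ terminal payoff (5, 3).
(Leader's choice at the node after W-b is never reached on this path, so it doesn't affect the outcome.)

(5, 3)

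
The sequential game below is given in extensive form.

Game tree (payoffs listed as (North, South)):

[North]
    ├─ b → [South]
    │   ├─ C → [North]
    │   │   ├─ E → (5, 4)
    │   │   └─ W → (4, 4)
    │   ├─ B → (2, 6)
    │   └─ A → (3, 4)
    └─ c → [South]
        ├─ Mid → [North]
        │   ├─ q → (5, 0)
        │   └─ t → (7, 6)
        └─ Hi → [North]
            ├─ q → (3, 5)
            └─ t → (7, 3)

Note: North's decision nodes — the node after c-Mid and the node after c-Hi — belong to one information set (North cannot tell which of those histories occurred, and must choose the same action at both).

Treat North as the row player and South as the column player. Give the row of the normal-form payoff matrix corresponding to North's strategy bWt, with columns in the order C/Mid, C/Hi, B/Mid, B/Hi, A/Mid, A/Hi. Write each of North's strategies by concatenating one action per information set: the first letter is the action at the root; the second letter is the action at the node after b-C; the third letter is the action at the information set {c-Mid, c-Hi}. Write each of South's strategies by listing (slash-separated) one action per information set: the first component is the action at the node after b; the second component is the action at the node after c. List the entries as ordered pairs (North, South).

(4,4) (4,4) (2,6) (2,6) (3,4) (3,4)

vs C/Mid: North plays b → South plays C at [b] → North plays W at [b-C] → (4, 4)
vs C/Hi: North plays b → South plays C at [b] → North plays W at [b-C] → (4, 4)
vs B/Mid: North plays b → South plays B at [b] → (2, 6)
vs B/Hi: North plays b → South plays B at [b] → (2, 6)
vs A/Mid: North plays b → South plays A at [b] → (3, 4)
vs A/Hi: North plays b → South plays A at [b] → (3, 4)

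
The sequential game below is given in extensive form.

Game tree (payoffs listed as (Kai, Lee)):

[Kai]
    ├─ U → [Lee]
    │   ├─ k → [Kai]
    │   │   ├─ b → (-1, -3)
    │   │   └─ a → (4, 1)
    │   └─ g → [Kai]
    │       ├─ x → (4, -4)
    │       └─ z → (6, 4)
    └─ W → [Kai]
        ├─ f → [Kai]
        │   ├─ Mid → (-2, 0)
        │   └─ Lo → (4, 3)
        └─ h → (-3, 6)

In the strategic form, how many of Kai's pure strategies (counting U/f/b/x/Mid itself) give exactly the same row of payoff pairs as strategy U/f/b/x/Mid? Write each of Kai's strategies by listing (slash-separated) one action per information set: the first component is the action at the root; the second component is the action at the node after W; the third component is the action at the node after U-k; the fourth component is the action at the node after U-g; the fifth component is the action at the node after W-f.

4

Row for U/f/b/x/Mid (columns k, g): (-1,-3) (4,-4).
Under U/f/b/x/Mid, Kai's choice at the node after W and at the node after W-f can never be reached regardless of what Lee does, so varying those choices leaves every outcome unchanged.
Holding the reachable choices fixed and varying the unreachable ones freely already gives 2 × 2 = 4 equivalent strategies.
No other strategy reproduces this row, so those 4 are the full class: U/f/b/x/Mid, U/f/b/x/Lo, U/h/b/x/Mid, U/h/b/x/Lo.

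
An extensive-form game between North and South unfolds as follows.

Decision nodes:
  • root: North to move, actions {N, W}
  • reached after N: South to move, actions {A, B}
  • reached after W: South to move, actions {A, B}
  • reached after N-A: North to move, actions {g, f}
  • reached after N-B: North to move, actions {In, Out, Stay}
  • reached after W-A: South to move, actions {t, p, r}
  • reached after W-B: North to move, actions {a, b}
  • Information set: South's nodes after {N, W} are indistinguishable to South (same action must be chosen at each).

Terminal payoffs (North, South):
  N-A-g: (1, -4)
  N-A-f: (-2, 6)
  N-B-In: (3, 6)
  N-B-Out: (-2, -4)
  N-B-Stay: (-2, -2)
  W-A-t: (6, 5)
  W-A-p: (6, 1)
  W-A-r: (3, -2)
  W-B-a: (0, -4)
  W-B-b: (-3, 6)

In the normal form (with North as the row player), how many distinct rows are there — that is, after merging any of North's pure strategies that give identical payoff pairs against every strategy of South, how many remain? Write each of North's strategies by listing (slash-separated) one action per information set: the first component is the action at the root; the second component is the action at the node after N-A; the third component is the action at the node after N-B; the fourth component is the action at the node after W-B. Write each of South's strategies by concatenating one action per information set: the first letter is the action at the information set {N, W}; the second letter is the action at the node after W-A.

8

North has 24 pure strategies: N/g/In/a, N/g/In/b, N/g/Out/a, N/g/Out/b, N/g/Stay/a, N/g/Stay/b, N/f/In/a, N/f/In/b, N/f/Out/a, N/f/Out/b, N/f/Stay/a, N/f/Stay/b, W/g/In/a, W/g/In/b, W/g/Out/a, W/g/Out/b, W/g/Stay/a, W/g/Stay/b, W/f/In/a, W/f/In/b, W/f/Out/a, W/f/Out/b, W/f/Stay/a, W/f/Stay/b. Columns: At, Ap, Ar, Bt, Bp, Br.
{N/g/In/a, N/g/In/b} → row (1,-4) (1,-4) (1,-4) (3,6) (3,6) (3,6)
{N/g/Out/a, N/g/Out/b} → row (1,-4) (1,-4) (1,-4) (-2,-4) (-2,-4) (-2,-4)
{N/g/Stay/a, N/g/Stay/b} → row (1,-4) (1,-4) (1,-4) (-2,-2) (-2,-2) (-2,-2)
{N/f/In/a, N/f/In/b} → row (-2,6) (-2,6) (-2,6) (3,6) (3,6) (3,6)
{N/f/Out/a, N/f/Out/b} → row (-2,6) (-2,6) (-2,6) (-2,-4) (-2,-4) (-2,-4)
{N/f/Stay/a, N/f/Stay/b} → row (-2,6) (-2,6) (-2,6) (-2,-2) (-2,-2) (-2,-2)
{W/g/In/a, W/g/Out/a, W/g/Stay/a, W/f/In/a, W/f/Out/a, W/f/Stay/a} → row (6,5) (6,1) (3,-2) (0,-4) (0,-4) (0,-4)
{W/g/In/b, W/g/Out/b, W/g/Stay/b, W/f/In/b, W/f/Out/b, W/f/Stay/b} → row (6,5) (6,1) (3,-2) (-3,6) (-3,6) (-3,6)
That's 8 distinct rows out of 24 strategies.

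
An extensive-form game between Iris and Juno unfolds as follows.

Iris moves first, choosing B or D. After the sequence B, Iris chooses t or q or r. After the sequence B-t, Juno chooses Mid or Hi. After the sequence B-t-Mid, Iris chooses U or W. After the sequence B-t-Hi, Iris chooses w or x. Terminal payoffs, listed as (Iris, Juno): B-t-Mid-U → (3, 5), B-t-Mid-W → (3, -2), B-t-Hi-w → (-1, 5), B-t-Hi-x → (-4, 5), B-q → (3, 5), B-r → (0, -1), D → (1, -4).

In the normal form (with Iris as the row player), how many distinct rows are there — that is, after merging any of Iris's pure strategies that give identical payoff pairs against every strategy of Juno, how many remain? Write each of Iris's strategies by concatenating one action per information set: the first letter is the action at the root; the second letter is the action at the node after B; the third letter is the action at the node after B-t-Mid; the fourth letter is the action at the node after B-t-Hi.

Iris has 24 pure strategies: BtUw, BtUx, BtWw, BtWx, BqUw, BqUx, BqWw, BqWx, BrUw, BrUx, BrWw, BrWx, DtUw, DtUx, DtWw, DtWx, DqUw, DqUx, DqWw, DqWx, DrUw, DrUx, DrWw, DrWx. Columns: Mid, Hi.
{BtUw} → row (3,5) (-1,5)
{BtUx} → row (3,5) (-4,5)
{BtWw} → row (3,-2) (-1,5)
{BtWx} → row (3,-2) (-4,5)
{BqUw, BqUx, BqWw, BqWx} → row (3,5) (3,5)
{BrUw, BrUx, BrWw, BrWx} → row (0,-1) (0,-1)
{DtUw, DtUx, DtWw, DtWx, DqUw, DqUx, DqWw, DqWx, DrUw, DrUx, DrWw, DrWx} → row (1,-4) (1,-4)
That's 7 distinct rows out of 24 strategies.

7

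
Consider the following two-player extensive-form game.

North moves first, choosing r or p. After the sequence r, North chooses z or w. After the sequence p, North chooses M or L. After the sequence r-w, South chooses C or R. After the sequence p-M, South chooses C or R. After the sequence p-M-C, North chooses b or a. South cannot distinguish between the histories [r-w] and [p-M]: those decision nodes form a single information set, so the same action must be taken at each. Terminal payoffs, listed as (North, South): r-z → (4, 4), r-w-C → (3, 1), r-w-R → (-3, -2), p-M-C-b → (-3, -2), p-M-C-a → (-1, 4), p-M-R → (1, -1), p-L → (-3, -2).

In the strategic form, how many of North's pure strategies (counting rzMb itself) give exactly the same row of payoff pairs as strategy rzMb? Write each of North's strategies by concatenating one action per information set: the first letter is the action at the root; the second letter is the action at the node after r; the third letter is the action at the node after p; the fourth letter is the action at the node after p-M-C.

Row for rzMb (columns C, R): (4,4) (4,4).
Under rzMb, North's choice at the node after p and at the node after p-M-C can never be reached regardless of what South does, so varying those choices leaves every outcome unchanged.
Holding the reachable choices fixed and varying the unreachable ones freely already gives 2 × 2 = 4 equivalent strategies.
No other strategy reproduces this row, so those 4 are the full class: rzMb, rzMa, rzLb, rzLa.

4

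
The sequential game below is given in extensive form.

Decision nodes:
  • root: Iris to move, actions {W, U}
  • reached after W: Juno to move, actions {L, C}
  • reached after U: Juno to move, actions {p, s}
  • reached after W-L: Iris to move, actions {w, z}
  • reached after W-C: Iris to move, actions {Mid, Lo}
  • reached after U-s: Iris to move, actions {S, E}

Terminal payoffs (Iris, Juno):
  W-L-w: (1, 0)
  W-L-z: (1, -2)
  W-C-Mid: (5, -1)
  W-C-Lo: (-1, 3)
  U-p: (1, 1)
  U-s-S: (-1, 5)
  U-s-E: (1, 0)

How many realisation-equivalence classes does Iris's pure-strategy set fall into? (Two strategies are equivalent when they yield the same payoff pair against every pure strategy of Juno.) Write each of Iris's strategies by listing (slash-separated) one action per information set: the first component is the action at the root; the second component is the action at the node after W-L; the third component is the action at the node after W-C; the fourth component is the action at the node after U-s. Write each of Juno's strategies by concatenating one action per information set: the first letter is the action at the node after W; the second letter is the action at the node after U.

6

Iris has 16 pure strategies: W/w/Mid/S, W/w/Mid/E, W/w/Lo/S, W/w/Lo/E, W/z/Mid/S, W/z/Mid/E, W/z/Lo/S, W/z/Lo/E, U/w/Mid/S, U/w/Mid/E, U/w/Lo/S, U/w/Lo/E, U/z/Mid/S, U/z/Mid/E, U/z/Lo/S, U/z/Lo/E. Columns: Lp, Ls, Cp, Cs.
{W/w/Mid/S, W/w/Mid/E} → row (1,0) (1,0) (5,-1) (5,-1)
{W/w/Lo/S, W/w/Lo/E} → row (1,0) (1,0) (-1,3) (-1,3)
{W/z/Mid/S, W/z/Mid/E} → row (1,-2) (1,-2) (5,-1) (5,-1)
{W/z/Lo/S, W/z/Lo/E} → row (1,-2) (1,-2) (-1,3) (-1,3)
{U/w/Mid/S, U/w/Lo/S, U/z/Mid/S, U/z/Lo/S} → row (1,1) (-1,5) (1,1) (-1,5)
{U/w/Mid/E, U/w/Lo/E, U/z/Mid/E, U/z/Lo/E} → row (1,1) (1,0) (1,1) (1,0)
That's 6 distinct rows out of 16 strategies.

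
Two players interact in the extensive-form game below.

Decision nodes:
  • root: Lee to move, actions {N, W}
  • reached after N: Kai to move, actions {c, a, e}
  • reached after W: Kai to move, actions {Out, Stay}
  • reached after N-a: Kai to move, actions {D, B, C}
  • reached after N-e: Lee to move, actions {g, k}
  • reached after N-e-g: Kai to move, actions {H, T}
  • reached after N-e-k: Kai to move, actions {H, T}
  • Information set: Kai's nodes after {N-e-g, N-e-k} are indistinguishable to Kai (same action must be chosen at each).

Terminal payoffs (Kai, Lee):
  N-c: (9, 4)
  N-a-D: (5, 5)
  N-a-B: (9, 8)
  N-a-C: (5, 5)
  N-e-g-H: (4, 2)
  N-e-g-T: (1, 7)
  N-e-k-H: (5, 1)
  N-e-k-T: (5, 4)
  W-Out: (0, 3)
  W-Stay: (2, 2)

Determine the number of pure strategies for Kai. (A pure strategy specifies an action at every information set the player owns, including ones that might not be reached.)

36

Kai owns the node after N with actions {c, a, e} — three choices.
Kai owns the node after W with actions {Out, Stay} — two choices.
Kai owns the node after N-a with actions {D, B, C} — three choices.
Kai owns the information set {N-e-g, N-e-k} with actions {H, T} — two choices.
A pure strategy fixes one action at each information set independently, so the count is the product 3 × 2 × 3 × 2 = 36.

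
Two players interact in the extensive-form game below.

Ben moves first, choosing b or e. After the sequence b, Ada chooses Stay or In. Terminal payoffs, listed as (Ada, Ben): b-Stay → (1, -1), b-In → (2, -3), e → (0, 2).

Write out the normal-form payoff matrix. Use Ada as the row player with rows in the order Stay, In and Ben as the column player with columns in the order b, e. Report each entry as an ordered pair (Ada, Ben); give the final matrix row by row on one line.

            b        e
Stay   (1,-1)    (0,2)
  In   (2,-3)    (0,2)

Stay: (1,-1) (0,2) | In: (2,-3) (0,2)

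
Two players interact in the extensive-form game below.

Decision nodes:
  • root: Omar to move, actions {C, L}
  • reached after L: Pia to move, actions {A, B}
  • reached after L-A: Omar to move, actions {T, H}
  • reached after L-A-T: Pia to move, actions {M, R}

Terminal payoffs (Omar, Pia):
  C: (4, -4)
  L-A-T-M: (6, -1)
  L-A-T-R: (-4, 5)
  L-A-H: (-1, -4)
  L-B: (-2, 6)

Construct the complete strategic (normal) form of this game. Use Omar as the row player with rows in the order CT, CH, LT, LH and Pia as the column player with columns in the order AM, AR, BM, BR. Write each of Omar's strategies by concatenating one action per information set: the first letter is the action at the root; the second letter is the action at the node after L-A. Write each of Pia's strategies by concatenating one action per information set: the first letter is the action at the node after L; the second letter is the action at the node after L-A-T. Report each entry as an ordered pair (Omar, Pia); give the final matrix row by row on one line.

CT: (4,-4) (4,-4) (4,-4) (4,-4) | CH: (4,-4) (4,-4) (4,-4) (4,-4) | LT: (6,-1) (-4,5) (-2,6) (-2,6) | LH: (-1,-4) (-1,-4) (-2,6) (-2,6)

Row CT: AM→(4,-4), AR→(4,-4), BM→(4,-4), BR→(4,-4)
Row CH: AM→(4,-4), AR→(4,-4), BM→(4,-4), BR→(4,-4)
Row LT: AM→(6,-1), AR→(-4,5), BM→(-2,6), BR→(-2,6)
Row LH: AM→(-1,-4), AR→(-1,-4), BM→(-2,6), BR→(-2,6)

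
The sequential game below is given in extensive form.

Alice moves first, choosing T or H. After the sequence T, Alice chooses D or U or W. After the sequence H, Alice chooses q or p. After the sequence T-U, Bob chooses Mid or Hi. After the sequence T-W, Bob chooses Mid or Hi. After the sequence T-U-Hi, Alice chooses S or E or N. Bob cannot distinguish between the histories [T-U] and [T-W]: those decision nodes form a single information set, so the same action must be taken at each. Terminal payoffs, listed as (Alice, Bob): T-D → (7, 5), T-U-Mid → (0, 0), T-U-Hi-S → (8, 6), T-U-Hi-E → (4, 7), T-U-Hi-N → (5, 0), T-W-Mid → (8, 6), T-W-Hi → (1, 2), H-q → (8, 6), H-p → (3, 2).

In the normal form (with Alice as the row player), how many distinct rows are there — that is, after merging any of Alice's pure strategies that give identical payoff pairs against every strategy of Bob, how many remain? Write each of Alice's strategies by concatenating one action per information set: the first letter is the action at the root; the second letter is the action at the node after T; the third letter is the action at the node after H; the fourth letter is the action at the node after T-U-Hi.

7

Alice has 36 pure strategies: TDqS, TDqE, TDqN, TDpS, TDpE, TDpN, TUqS, TUqE, TUqN, TUpS, TUpE, TUpN, TWqS, TWqE, TWqN, TWpS, TWpE, TWpN, HDqS, HDqE, HDqN, HDpS, HDpE, HDpN, HUqS, HUqE, HUqN, HUpS, HUpE, HUpN, HWqS, HWqE, HWqN, HWpS, HWpE, HWpN. Columns: Mid, Hi.
{TDqS, TDqE, TDqN, TDpS, TDpE, TDpN} → row (7,5) (7,5)
{TUqS, TUpS} → row (0,0) (8,6)
{TUqE, TUpE} → row (0,0) (4,7)
{TUqN, TUpN} → row (0,0) (5,0)
{TWqS, TWqE, TWqN, TWpS, TWpE, TWpN} → row (8,6) (1,2)
{HDqS, HDqE, HDqN, HUqS, HUqE, HUqN, HWqS, HWqE, HWqN} → row (8,6) (8,6)
{HDpS, HDpE, HDpN, HUpS, HUpE, HUpN, HWpS, HWpE, HWpN} → row (3,2) (3,2)
That's 7 distinct rows out of 36 strategies.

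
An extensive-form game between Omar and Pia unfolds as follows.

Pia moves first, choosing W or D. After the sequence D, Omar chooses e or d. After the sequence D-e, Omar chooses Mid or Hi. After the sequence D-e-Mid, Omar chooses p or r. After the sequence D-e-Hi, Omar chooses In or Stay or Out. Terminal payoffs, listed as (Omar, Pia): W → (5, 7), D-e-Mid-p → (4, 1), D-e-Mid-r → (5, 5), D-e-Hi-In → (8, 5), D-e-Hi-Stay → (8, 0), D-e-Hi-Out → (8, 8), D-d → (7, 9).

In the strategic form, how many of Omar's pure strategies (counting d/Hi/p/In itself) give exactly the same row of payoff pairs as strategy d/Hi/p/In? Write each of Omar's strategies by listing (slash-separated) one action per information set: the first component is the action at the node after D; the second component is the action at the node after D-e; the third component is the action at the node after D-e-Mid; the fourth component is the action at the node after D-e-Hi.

12

Row for d/Hi/p/In (columns W, D): (5,7) (7,9).
Under d/Hi/p/In, Omar's choice at the node after D-e and at the node after D-e-Mid and at the node after D-e-Hi can never be reached regardless of what Pia does, so varying those choices leaves every outcome unchanged.
Holding the reachable choices fixed and varying the unreachable ones freely already gives 2 × 2 × 3 = 12 equivalent strategies.
No other strategy reproduces this row, so those 12 are the full class: d/Mid/p/In, d/Mid/p/Stay, d/Mid/p/Out, d/Mid/r/In, d/Mid/r/Stay, d/Mid/r/Out, d/Hi/p/In, d/Hi/p/Stay, d/Hi/p/Out, d/Hi/r/In, d/Hi/r/Stay, d/Hi/r/Out.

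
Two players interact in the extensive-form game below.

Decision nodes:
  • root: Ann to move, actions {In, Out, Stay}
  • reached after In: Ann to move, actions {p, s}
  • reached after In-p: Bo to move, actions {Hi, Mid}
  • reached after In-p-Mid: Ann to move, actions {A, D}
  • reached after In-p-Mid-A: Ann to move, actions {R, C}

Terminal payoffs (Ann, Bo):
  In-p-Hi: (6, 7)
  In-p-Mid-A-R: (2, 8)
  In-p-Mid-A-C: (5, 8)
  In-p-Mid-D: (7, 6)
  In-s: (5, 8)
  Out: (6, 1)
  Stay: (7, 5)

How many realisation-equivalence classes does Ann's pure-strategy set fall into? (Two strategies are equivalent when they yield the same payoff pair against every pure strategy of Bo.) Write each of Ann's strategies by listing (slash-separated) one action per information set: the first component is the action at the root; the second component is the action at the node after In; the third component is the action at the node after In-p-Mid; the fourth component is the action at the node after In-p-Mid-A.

6

Ann has 24 pure strategies: In/p/A/R, In/p/A/C, In/p/D/R, In/p/D/C, In/s/A/R, In/s/A/C, In/s/D/R, In/s/D/C, Out/p/A/R, Out/p/A/C, Out/p/D/R, Out/p/D/C, Out/s/A/R, Out/s/A/C, Out/s/D/R, Out/s/D/C, Stay/p/A/R, Stay/p/A/C, Stay/p/D/R, Stay/p/D/C, Stay/s/A/R, Stay/s/A/C, Stay/s/D/R, Stay/s/D/C. Columns: Hi, Mid.
{In/p/A/R} → row (6,7) (2,8)
{In/p/A/C} → row (6,7) (5,8)
{In/p/D/R, In/p/D/C} → row (6,7) (7,6)
{In/s/A/R, In/s/A/C, In/s/D/R, In/s/D/C} → row (5,8) (5,8)
{Out/p/A/R, Out/p/A/C, Out/p/D/R, Out/p/D/C, Out/s/A/R, Out/s/A/C, Out/s/D/R, Out/s/D/C} → row (6,1) (6,1)
{Stay/p/A/R, Stay/p/A/C, Stay/p/D/R, Stay/p/D/C, Stay/s/A/R, Stay/s/A/C, Stay/s/D/R, Stay/s/D/C} → row (7,5) (7,5)
That's 6 distinct rows out of 24 strategies.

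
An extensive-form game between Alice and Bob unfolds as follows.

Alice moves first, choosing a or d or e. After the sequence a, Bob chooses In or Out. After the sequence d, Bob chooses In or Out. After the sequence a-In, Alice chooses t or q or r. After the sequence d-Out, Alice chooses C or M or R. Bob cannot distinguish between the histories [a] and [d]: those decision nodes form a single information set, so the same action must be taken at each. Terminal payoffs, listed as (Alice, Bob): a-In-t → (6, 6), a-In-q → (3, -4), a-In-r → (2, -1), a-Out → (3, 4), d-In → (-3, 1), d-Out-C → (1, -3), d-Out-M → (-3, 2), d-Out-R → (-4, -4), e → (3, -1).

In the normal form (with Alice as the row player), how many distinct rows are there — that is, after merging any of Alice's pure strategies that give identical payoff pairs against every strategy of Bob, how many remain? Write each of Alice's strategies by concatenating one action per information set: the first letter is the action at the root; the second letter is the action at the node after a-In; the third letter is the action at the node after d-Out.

Alice has 27 pure strategies: atC, atM, atR, aqC, aqM, aqR, arC, arM, arR, dtC, dtM, dtR, dqC, dqM, dqR, drC, drM, drR, etC, etM, etR, eqC, eqM, eqR, erC, erM, erR. Columns: In, Out.
{atC, atM, atR} → row (6,6) (3,4)
{aqC, aqM, aqR} → row (3,-4) (3,4)
{arC, arM, arR} → row (2,-1) (3,4)
{dtC, dqC, drC} → row (-3,1) (1,-3)
{dtM, dqM, drM} → row (-3,1) (-3,2)
{dtR, dqR, drR} → row (-3,1) (-4,-4)
{etC, etM, etR, eqC, eqM, eqR, erC, erM, erR} → row (3,-1) (3,-1)
That's 7 distinct rows out of 27 strategies.

7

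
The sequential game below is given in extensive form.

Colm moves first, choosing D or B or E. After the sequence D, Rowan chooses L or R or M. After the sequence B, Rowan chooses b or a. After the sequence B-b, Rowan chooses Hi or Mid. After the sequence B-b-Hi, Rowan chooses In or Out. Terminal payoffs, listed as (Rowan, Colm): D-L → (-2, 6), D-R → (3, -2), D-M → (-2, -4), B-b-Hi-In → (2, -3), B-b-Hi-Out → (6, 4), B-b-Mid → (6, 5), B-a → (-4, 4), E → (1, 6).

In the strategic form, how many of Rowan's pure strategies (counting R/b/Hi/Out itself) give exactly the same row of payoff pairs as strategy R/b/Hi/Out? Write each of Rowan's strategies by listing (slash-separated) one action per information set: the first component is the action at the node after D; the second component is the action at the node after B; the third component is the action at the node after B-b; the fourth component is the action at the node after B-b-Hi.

1

Row for R/b/Hi/Out (columns D, B, E): (3,-2) (6,4) (1,6).
Every one of Rowan's information sets is on the play path for some reply by Colm when Rowan follows R/b/Hi/Out.
Changing the action at any of them therefore changes at least one column, so only R/b/Hi/Out itself gives this row.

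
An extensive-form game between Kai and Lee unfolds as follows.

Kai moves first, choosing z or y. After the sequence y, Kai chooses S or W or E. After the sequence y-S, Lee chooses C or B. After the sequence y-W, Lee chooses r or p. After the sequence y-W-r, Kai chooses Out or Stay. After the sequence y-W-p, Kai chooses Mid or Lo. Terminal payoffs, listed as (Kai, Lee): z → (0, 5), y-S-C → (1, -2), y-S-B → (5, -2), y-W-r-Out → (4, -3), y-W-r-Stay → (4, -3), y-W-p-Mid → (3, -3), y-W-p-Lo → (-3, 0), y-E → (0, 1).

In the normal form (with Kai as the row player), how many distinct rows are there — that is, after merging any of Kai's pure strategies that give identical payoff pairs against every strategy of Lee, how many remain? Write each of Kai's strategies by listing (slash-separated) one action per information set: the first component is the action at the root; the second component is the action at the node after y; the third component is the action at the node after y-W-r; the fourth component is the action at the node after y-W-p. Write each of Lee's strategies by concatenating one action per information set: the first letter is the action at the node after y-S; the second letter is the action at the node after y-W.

Kai has 24 pure strategies: z/S/Out/Mid, z/S/Out/Lo, z/S/Stay/Mid, z/S/Stay/Lo, z/W/Out/Mid, z/W/Out/Lo, z/W/Stay/Mid, z/W/Stay/Lo, z/E/Out/Mid, z/E/Out/Lo, z/E/Stay/Mid, z/E/Stay/Lo, y/S/Out/Mid, y/S/Out/Lo, y/S/Stay/Mid, y/S/Stay/Lo, y/W/Out/Mid, y/W/Out/Lo, y/W/Stay/Mid, y/W/Stay/Lo, y/E/Out/Mid, y/E/Out/Lo, y/E/Stay/Mid, y/E/Stay/Lo. Columns: Cr, Cp, Br, Bp.
{z/S/Out/Mid, z/S/Out/Lo, z/S/Stay/Mid, z/S/Stay/Lo, z/W/Out/Mid, z/W/Out/Lo, z/W/Stay/Mid, z/W/Stay/Lo, z/E/Out/Mid, z/E/Out/Lo, z/E/Stay/Mid, z/E/Stay/Lo} → row (0,5) (0,5) (0,5) (0,5)
{y/S/Out/Mid, y/S/Out/Lo, y/S/Stay/Mid, y/S/Stay/Lo} → row (1,-2) (1,-2) (5,-2) (5,-2)
{y/W/Out/Mid, y/W/Stay/Mid} → row (4,-3) (3,-3) (4,-3) (3,-3)
{y/W/Out/Lo, y/W/Stay/Lo} → row (4,-3) (-3,0) (4,-3) (-3,0)
{y/E/Out/Mid, y/E/Out/Lo, y/E/Stay/Mid, y/E/Stay/Lo} → row (0,1) (0,1) (0,1) (0,1)
That's 5 distinct rows out of 24 strategies.

5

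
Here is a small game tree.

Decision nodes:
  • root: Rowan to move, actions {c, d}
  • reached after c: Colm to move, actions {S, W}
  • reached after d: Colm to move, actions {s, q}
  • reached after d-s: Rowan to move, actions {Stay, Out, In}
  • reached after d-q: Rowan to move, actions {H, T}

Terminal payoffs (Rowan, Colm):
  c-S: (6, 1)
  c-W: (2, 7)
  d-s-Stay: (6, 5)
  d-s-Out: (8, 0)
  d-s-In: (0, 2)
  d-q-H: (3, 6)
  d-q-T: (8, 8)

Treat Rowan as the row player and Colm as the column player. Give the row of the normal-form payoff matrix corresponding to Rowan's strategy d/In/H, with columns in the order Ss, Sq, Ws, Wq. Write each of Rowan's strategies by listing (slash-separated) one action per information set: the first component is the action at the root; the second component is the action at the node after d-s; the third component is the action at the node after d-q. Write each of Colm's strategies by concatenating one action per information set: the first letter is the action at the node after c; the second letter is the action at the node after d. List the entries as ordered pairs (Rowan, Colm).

vs Ss: Rowan plays d → Colm plays s at [d] → Rowan plays In at [d-s] → (0, 2)
vs Sq: Rowan plays d → Colm plays q at [d] → Rowan plays H at [d-q] → (3, 6)
vs Ws: Rowan plays d → Colm plays s at [d] → Rowan plays In at [d-s] → (0, 2)
vs Wq: Rowan plays d → Colm plays q at [d] → Rowan plays H at [d-q] → (3, 6)

(0,2) (3,6) (0,2) (3,6)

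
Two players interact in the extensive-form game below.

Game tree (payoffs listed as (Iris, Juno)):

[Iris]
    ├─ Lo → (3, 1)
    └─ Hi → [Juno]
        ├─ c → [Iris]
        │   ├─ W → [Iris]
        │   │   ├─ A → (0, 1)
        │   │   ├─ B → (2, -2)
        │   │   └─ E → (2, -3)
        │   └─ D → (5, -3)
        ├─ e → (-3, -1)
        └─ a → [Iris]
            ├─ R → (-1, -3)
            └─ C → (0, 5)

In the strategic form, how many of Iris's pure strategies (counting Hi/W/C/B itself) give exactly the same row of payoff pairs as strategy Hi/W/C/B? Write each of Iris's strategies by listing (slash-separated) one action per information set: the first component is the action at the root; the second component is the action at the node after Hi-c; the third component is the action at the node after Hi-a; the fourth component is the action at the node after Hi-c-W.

1

Row for Hi/W/C/B (columns c, e, a): (2,-2) (-3,-1) (0,5).
Every one of Iris's information sets is on the play path for some reply by Juno when Iris follows Hi/W/C/B.
Changing the action at any of them therefore changes at least one column, so only Hi/W/C/B itself gives this row.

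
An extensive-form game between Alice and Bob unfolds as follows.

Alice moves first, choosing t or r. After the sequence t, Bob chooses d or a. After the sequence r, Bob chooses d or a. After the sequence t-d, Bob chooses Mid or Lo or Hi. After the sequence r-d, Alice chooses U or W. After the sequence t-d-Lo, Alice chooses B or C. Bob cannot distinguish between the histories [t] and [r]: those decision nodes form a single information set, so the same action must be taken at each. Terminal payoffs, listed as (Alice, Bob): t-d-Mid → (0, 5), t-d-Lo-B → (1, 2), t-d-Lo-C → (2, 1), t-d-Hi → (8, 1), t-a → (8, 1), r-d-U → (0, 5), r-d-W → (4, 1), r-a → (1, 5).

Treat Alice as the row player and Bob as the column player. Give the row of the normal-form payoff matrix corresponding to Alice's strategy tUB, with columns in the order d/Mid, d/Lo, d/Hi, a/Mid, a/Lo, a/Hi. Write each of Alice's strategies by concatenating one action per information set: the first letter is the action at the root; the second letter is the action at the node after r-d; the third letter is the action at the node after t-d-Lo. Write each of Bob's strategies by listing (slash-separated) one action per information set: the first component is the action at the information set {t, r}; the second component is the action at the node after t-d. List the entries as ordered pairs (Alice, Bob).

(0,5) (1,2) (8,1) (8,1) (8,1) (8,1)

vs d/Mid: Alice plays t → Bob plays d at [t] → Bob plays Mid at [t-d] → (0, 5)
vs d/Lo: Alice plays t → Bob plays d at [t] → Bob plays Lo at [t-d] → Alice plays B at [t-d-Lo] → (1, 2)
vs d/Hi: Alice plays t → Bob plays d at [t] → Bob plays Hi at [t-d] → (8, 1)
vs a/Mid: Alice plays t → Bob plays a at [t] → (8, 1)
vs a/Lo: Alice plays t → Bob plays a at [t] → (8, 1)
vs a/Hi: Alice plays t → Bob plays a at [t] → (8, 1)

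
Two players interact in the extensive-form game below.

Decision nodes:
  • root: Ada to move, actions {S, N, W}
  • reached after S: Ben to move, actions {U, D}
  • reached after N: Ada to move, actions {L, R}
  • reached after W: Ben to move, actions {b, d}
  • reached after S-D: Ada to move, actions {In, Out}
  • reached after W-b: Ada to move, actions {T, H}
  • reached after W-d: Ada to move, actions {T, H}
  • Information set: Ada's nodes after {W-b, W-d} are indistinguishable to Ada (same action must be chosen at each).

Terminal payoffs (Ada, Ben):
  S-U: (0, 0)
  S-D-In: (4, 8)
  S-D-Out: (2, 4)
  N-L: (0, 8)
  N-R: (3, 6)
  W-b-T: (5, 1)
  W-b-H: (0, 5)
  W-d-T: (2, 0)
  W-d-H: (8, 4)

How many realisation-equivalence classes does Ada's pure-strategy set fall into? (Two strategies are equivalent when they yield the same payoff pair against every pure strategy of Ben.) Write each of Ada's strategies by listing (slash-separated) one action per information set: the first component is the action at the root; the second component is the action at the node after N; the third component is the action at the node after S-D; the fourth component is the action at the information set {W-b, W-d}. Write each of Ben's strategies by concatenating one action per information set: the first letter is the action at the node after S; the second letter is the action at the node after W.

6

Ada has 24 pure strategies: S/L/In/T, S/L/In/H, S/L/Out/T, S/L/Out/H, S/R/In/T, S/R/In/H, S/R/Out/T, S/R/Out/H, N/L/In/T, N/L/In/H, N/L/Out/T, N/L/Out/H, N/R/In/T, N/R/In/H, N/R/Out/T, N/R/Out/H, W/L/In/T, W/L/In/H, W/L/Out/T, W/L/Out/H, W/R/In/T, W/R/In/H, W/R/Out/T, W/R/Out/H. Columns: Ub, Ud, Db, Dd.
{S/L/In/T, S/L/In/H, S/R/In/T, S/R/In/H} → row (0,0) (0,0) (4,8) (4,8)
{S/L/Out/T, S/L/Out/H, S/R/Out/T, S/R/Out/H} → row (0,0) (0,0) (2,4) (2,4)
{N/L/In/T, N/L/In/H, N/L/Out/T, N/L/Out/H} → row (0,8) (0,8) (0,8) (0,8)
{N/R/In/T, N/R/In/H, N/R/Out/T, N/R/Out/H} → row (3,6) (3,6) (3,6) (3,6)
{W/L/In/T, W/L/Out/T, W/R/In/T, W/R/Out/T} → row (5,1) (2,0) (5,1) (2,0)
{W/L/In/H, W/L/Out/H, W/R/In/H, W/R/Out/H} → row (0,5) (8,4) (0,5) (8,4)
That's 6 distinct rows out of 24 strategies.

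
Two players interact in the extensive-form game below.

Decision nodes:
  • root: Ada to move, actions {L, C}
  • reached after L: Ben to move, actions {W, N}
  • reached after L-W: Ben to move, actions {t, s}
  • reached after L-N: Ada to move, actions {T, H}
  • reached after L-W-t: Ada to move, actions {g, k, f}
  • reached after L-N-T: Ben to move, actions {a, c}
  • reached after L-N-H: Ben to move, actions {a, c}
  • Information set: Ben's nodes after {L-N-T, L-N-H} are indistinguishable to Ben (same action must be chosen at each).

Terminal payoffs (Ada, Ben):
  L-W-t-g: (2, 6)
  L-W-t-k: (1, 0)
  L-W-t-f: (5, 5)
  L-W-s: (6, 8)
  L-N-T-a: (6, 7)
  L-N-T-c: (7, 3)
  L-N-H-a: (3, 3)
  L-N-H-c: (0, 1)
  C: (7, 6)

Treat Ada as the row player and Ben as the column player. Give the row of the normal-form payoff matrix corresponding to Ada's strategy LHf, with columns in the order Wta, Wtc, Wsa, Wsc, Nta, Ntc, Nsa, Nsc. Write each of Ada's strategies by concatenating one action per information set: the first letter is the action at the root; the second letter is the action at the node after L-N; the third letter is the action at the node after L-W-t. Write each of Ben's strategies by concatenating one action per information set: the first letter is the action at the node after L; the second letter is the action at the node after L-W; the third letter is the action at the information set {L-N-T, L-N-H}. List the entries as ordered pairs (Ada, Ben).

vs Wta: Ada plays L → Ben plays W at [L] → Ben plays t at [L-W] → Ada plays f at [L-W-t] → (5, 5)
vs Wtc: Ada plays L → Ben plays W at [L] → Ben plays t at [L-W] → Ada plays f at [L-W-t] → (5, 5)
vs Wsa: Ada plays L → Ben plays W at [L] → Ben plays s at [L-W] → (6, 8)
vs Wsc: Ada plays L → Ben plays W at [L] → Ben plays s at [L-W] → (6, 8)
vs Nta: Ada plays L → Ben plays N at [L] → Ada plays H at [L-N] → Ben plays a at [L-N-H] → (3, 3)
vs Ntc: Ada plays L → Ben plays N at [L] → Ada plays H at [L-N] → Ben plays c at [L-N-H] → (0, 1)
vs Nsa: Ada plays L → Ben plays N at [L] → Ada plays H at [L-N] → Ben plays a at [L-N-H] → (3, 3)
vs Nsc: Ada plays L → Ben plays N at [L] → Ada plays H at [L-N] → Ben plays c at [L-N-H] → (0, 1)

(5,5) (5,5) (6,8) (6,8) (3,3) (0,1) (3,3) (0,1)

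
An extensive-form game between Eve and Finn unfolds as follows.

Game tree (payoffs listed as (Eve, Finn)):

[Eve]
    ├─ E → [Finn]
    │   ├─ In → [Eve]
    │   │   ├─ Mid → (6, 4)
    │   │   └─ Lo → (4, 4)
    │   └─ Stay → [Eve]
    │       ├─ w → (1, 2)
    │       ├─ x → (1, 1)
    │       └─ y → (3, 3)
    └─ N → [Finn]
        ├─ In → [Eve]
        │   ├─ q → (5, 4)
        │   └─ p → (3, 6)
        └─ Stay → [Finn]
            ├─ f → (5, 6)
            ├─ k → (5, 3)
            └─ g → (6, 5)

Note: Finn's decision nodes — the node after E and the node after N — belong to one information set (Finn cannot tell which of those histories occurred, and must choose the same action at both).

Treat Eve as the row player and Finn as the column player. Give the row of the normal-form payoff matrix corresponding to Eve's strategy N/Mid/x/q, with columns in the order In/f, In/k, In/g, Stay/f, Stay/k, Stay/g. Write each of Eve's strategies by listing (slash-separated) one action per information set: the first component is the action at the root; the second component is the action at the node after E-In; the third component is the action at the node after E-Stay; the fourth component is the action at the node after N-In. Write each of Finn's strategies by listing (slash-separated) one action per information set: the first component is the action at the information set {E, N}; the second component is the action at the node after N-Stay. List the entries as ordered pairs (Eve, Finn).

(5,4) (5,4) (5,4) (5,6) (5,3) (6,5)

vs In/f: Eve plays N → Finn plays In at [N] → Eve plays q at [N-In] → (5, 4)
vs In/k: Eve plays N → Finn plays In at [N] → Eve plays q at [N-In] → (5, 4)
vs In/g: Eve plays N → Finn plays In at [N] → Eve plays q at [N-In] → (5, 4)
vs Stay/f: Eve plays N → Finn plays Stay at [N] → Finn plays f at [N-Stay] → (5, 6)
vs Stay/k: Eve plays N → Finn plays Stay at [N] → Finn plays k at [N-Stay] → (5, 3)
vs Stay/g: Eve plays N → Finn plays Stay at [N] → Finn plays g at [N-Stay] → (6, 5)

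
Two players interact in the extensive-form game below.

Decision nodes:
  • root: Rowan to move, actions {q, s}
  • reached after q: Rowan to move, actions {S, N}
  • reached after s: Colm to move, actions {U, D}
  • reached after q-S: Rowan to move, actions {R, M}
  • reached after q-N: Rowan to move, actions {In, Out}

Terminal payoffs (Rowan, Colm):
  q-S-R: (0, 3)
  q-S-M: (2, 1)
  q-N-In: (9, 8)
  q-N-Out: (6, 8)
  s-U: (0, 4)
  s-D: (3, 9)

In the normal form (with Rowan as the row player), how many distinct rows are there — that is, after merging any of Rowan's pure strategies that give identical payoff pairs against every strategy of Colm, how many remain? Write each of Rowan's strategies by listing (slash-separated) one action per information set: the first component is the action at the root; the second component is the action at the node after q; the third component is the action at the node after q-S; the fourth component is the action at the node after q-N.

5

Rowan has 16 pure strategies: q/S/R/In, q/S/R/Out, q/S/M/In, q/S/M/Out, q/N/R/In, q/N/R/Out, q/N/M/In, q/N/M/Out, s/S/R/In, s/S/R/Out, s/S/M/In, s/S/M/Out, s/N/R/In, s/N/R/Out, s/N/M/In, s/N/M/Out. Columns: U, D.
{q/S/R/In, q/S/R/Out} → row (0,3) (0,3)
{q/S/M/In, q/S/M/Out} → row (2,1) (2,1)
{q/N/R/In, q/N/M/In} → row (9,8) (9,8)
{q/N/R/Out, q/N/M/Out} → row (6,8) (6,8)
{s/S/R/In, s/S/R/Out, s/S/M/In, s/S/M/Out, s/N/R/In, s/N/R/Out, s/N/M/In, s/N/M/Out} → row (0,4) (3,9)
That's 5 distinct rows out of 16 strategies.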